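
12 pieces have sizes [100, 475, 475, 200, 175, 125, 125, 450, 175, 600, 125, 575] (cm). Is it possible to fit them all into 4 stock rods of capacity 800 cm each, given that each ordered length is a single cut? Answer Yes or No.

Total = 3600 cm; ⌈3600/800⌉ = 5.
At least 5 stock rods are required, but only 4 are allowed.

No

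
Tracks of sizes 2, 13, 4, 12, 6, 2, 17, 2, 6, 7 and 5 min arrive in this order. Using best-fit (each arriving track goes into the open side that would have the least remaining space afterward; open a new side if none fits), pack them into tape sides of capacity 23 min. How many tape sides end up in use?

  2 → side 1 (new)  [load 2/23]
  13 → side 1  [load 15/23]
  4 → side 1  [load 19/23]
  12 → side 2 (new)  [load 12/23]
  6 → side 2  [load 18/23]
  2 → side 1  [load 21/23]
  17 → side 3 (new)  [load 17/23]
  2 → side 1  [load 23/23]
  6 → side 3  [load 23/23]
  7 → side 4 (new)  [load 7/23]
  5 → side 2  [load 23/23]
4 tape sides opened.

4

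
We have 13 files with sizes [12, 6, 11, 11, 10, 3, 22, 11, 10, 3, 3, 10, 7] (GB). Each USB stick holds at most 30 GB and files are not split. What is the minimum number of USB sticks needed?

Total = 22 + 12 + 11 + 11 + 11 + 10 + 10 + 10 + 7 + 6 + 3 + 3 + 3 = 119 GB.
Lower bound: ⌈119/30⌉ = 4 USB sticks.
A packing using 5 USB sticks:
  USB stick 1: 22 + 7 = 29
  USB stick 2: 12 + 11 + 6 = 29
  USB stick 3: 11 + 11 + 3 + 3 = 28
  USB stick 4: 10 + 10 + 10 = 30
  USB stick 5: 3 = 3
No arrangement into 4 USB sticks stays within capacity, so 5 is optimal.

5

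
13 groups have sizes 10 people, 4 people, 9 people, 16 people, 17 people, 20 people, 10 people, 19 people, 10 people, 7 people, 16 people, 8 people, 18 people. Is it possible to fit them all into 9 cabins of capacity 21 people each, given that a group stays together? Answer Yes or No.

A valid assignment using 9 cabins:
  cabin 1: 20 = 20
  cabin 2: 19 = 19
  cabin 3: 18 = 18
  cabin 4: 17 + 4 = 21
  cabin 5: 16 = 16
  cabin 6: 16 = 16
  cabin 7: 10 + 10 = 20
  cabin 8: 10 + 9 = 19
  cabin 9: 8 + 7 = 15
Every load is within 21 people, so 9 cabins suffice.

Yes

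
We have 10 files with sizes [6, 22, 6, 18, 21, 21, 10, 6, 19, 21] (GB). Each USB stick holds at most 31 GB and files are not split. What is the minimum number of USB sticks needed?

6

Total = 22 + 21 + 21 + 21 + 19 + 18 + 10 + 6 + 6 + 6 = 150 GB.
Lower bound: ⌈150/31⌉ = 5 USB sticks.
Also, 6 files each exceed 31/2 GB, and no two of those can share a USB stick, so at least 6 USB sticks are needed.
A packing using 6 USB sticks:
  USB stick 1: 22 + 6 = 28
  USB stick 2: 21 + 10 = 31
  USB stick 3: 21 + 6 = 27
  USB stick 4: 21 + 6 = 27
  USB stick 5: 19 = 19
  USB stick 6: 18 = 18
This matches the lower bound, so 6 is optimal.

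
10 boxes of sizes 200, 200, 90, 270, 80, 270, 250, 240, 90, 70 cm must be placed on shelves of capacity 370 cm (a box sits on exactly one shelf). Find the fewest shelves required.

6

Total = 270 + 270 + 250 + 240 + 200 + 200 + 90 + 90 + 80 + 70 = 1760 cm.
Lower bound: ⌈1760/370⌉ = 5 shelves.
Also, 6 boxes each exceed 185 cm, and no two of those can share a shelf, so at least 6 shelves are needed.
A packing using 6 shelves:
  shelf 1: 270 + 90 = 360
  shelf 2: 270 + 90 = 360
  shelf 3: 250 + 80 = 330
  shelf 4: 240 + 70 = 310
  shelf 5: 200 = 200
  shelf 6: 200 = 200
This matches the lower bound, so 6 is optimal.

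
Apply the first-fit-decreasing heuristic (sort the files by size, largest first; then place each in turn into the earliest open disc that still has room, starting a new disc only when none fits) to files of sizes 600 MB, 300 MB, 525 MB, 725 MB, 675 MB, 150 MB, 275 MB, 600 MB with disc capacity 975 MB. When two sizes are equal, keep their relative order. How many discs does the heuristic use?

Sorted descending: 725, 675, 600, 600, 525, 300, 275, 150.
  725 → disc 1 (new)  [load 725/975]
  675 → disc 2 (new)  [load 675/975]
  600 → disc 3 (new)  [load 600/975]
  600 → disc 4 (new)  [load 600/975]
  525 → disc 5 (new)  [load 525/975]
  300 → disc 2  [load 975/975]
  275 → disc 3  [load 875/975]
  150 → disc 1  [load 875/975]
5 discs opened.

5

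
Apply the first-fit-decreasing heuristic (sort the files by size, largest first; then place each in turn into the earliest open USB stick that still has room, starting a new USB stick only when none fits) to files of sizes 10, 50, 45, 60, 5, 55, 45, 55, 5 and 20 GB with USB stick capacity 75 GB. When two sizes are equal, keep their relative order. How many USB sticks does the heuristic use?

Sorted descending: 60, 55, 55, 50, 45, 45, 20, 10, 5, 5.
  60 → USB stick 1 (new)  [load 60/75]
  55 → USB stick 2 (new)  [load 55/75]
  55 → USB stick 3 (new)  [load 55/75]
  50 → USB stick 4 (new)  [load 50/75]
  45 → USB stick 5 (new)  [load 45/75]
  45 → USB stick 6 (new)  [load 45/75]
  20 → USB stick 2  [load 75/75]
  10 → USB stick 1  [load 70/75]
  5 → USB stick 1  [load 75/75]
  5 → USB stick 3  [load 60/75]
6 USB sticks opened.

6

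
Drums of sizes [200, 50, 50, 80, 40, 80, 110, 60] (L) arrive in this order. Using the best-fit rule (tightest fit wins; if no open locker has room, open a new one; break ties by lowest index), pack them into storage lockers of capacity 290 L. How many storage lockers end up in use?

3

  200 → locker 1 (new)  [load 200/290]
  50 → locker 1  [load 250/290]
  50 → locker 2 (new)  [load 50/290]
  80 → locker 2  [load 130/290]
  40 → locker 1  [load 290/290]
  80 → locker 2  [load 210/290]
  110 → locker 3 (new)  [load 110/290]
  60 → locker 2  [load 270/290]
3 storage lockers opened.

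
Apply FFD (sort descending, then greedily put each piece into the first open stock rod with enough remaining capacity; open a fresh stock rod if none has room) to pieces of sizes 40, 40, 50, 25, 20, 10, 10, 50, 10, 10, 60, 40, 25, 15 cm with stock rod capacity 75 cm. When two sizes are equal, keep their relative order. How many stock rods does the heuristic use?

6

Sorted descending: 60, 50, 50, 40, 40, 40, 25, 25, 20, 15, 10, 10, 10, 10.
  60 → stock rod 1 (new)  [load 60/75]
  50 → stock rod 2 (new)  [load 50/75]
  50 → stock rod 3 (new)  [load 50/75]
  40 → stock rod 4 (new)  [load 40/75]
  40 → stock rod 5 (new)  [load 40/75]
  40 → stock rod 6 (new)  [load 40/75]
  25 → stock rod 2  [load 75/75]
  25 → stock rod 3  [load 75/75]
  20 → stock rod 4  [load 60/75]
  15 → stock rod 1  [load 75/75]
  10 → stock rod 4  [load 70/75]
  10 → stock rod 5  [load 50/75]
  10 → stock rod 5  [load 60/75]
  10 → stock rod 5  [load 70/75]
6 stock rods opened.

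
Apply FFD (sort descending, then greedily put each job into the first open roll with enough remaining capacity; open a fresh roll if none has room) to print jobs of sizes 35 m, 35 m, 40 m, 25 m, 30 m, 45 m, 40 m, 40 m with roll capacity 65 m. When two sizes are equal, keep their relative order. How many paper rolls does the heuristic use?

Sorted descending: 45, 40, 40, 40, 35, 35, 30, 25.
  45 → roll 1 (new)  [load 45/65]
  40 → roll 2 (new)  [load 40/65]
  40 → roll 3 (new)  [load 40/65]
  40 → roll 4 (new)  [load 40/65]
  35 → roll 5 (new)  [load 35/65]
  35 → roll 6 (new)  [load 35/65]
  30 → roll 5  [load 65/65]
  25 → roll 2  [load 65/65]
6 paper rolls opened.

6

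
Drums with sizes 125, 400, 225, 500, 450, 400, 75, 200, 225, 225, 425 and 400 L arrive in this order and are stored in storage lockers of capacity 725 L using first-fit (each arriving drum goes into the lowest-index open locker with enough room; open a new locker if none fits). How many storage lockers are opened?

6

  125 → locker 1 (new)  [load 125/725]
  400 → locker 1  [load 525/725]
  225 → locker 2 (new)  [load 225/725]
  500 → locker 2  [load 725/725]
  450 → locker 3 (new)  [load 450/725]
  400 → locker 4 (new)  [load 400/725]
  75 → locker 1  [load 600/725]
  200 → locker 3  [load 650/725]
  225 → locker 4  [load 625/725]
  225 → locker 5 (new)  [load 225/725]
  425 → locker 5  [load 650/725]
  400 → locker 6 (new)  [load 400/725]
6 storage lockers opened.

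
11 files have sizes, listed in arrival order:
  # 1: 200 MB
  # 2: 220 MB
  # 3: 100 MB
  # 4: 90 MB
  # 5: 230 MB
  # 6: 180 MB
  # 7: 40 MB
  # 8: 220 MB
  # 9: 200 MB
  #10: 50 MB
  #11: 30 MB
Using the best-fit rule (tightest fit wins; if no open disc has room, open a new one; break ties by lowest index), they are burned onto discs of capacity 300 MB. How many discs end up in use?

  200 → disc 1 (new)  [load 200/300]
  220 → disc 2 (new)  [load 220/300]
  100 → disc 1  [load 300/300]
  90 → disc 3 (new)  [load 90/300]
  230 → disc 4 (new)  [load 230/300]
  180 → disc 3  [load 270/300]
  40 → disc 4  [load 270/300]
  220 → disc 5 (new)  [load 220/300]
  200 → disc 6 (new)  [load 200/300]
  50 → disc 2  [load 270/300]
  30 → disc 2  [load 300/300]
6 discs opened.

6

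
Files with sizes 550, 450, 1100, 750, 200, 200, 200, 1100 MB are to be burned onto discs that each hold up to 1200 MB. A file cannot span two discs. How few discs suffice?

Total = 1100 + 1100 + 750 + 550 + 450 + 200 + 200 + 200 = 4550 MB.
Lower bound: ⌈4550/1200⌉ = 4 discs.
A packing using 4 discs:
  disc 1: 1100 = 1100
  disc 2: 1100 = 1100
  disc 3: 750 + 450 = 1200
  disc 4: 550 + 200 + 200 + 200 = 1150
This matches the lower bound, so 4 is optimal.

4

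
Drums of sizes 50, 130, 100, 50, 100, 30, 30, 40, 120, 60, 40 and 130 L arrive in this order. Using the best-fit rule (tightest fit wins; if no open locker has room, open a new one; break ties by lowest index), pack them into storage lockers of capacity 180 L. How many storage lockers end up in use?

5

  50 → locker 1 (new)  [load 50/180]
  130 → locker 1  [load 180/180]
  100 → locker 2 (new)  [load 100/180]
  50 → locker 2  [load 150/180]
  100 → locker 3 (new)  [load 100/180]
  30 → locker 2  [load 180/180]
  30 → locker 3  [load 130/180]
  40 → locker 3  [load 170/180]
  120 → locker 4 (new)  [load 120/180]
  60 → locker 4  [load 180/180]
  40 → locker 5 (new)  [load 40/180]
  130 → locker 5  [load 170/180]
5 storage lockers opened.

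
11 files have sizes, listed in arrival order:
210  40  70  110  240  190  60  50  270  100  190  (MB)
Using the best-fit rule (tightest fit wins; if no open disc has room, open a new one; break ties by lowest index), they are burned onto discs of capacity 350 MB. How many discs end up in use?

  210 → disc 1 (new)  [load 210/350]
  40 → disc 1  [load 250/350]
  70 → disc 1  [load 320/350]
  110 → disc 2 (new)  [load 110/350]
  240 → disc 2  [load 350/350]
  190 → disc 3 (new)  [load 190/350]
  60 → disc 3  [load 250/350]
  50 → disc 3  [load 300/350]
  270 → disc 4 (new)  [load 270/350]
  100 → disc 5 (new)  [load 100/350]
  190 → disc 5  [load 290/350]
5 discs opened.

5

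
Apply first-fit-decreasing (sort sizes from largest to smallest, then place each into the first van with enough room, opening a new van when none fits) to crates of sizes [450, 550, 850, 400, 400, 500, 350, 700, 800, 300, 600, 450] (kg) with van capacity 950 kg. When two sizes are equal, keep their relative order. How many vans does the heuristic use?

Sorted descending: 850, 800, 700, 600, 550, 500, 450, 450, 400, 400, 350, 300.
  850 → van 1 (new)  [load 850/950]
  800 → van 2 (new)  [load 800/950]
  700 → van 3 (new)  [load 700/950]
  600 → van 4 (new)  [load 600/950]
  550 → van 5 (new)  [load 550/950]
  500 → van 6 (new)  [load 500/950]
  450 → van 6  [load 950/950]
  450 → van 7 (new)  [load 450/950]
  400 → van 5  [load 950/950]
  400 → van 7  [load 850/950]
  350 → van 4  [load 950/950]
  300 → van 8 (new)  [load 300/950]
8 vans opened.

8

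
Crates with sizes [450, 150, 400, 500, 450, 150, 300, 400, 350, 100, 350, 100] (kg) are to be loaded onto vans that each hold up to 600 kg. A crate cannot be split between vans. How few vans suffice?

Total = 500 + 450 + 450 + 400 + 400 + 350 + 350 + 300 + 150 + 150 + 100 + 100 = 3700 kg.
Lower bound: ⌈3700/600⌉ = 7 vans.
A packing using 8 vans:
  van 1: 500 + 100 = 600
  van 2: 450 + 150 = 600
  van 3: 450 + 150 = 600
  van 4: 400 + 100 = 500
  van 5: 400 = 400
  van 6: 350 = 350
  van 7: 350 = 350
  van 8: 300 = 300
No arrangement into 7 vans stays within capacity, so 8 is optimal.

8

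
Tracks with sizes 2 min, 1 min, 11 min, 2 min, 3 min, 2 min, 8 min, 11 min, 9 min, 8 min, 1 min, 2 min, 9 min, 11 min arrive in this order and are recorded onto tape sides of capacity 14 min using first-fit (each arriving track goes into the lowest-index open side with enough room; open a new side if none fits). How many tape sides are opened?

  2 → side 1 (new)  [load 2/14]
  1 → side 1  [load 3/14]
  11 → side 1  [load 14/14]
  2 → side 2 (new)  [load 2/14]
  3 → side 2  [load 5/14]
  2 → side 2  [load 7/14]
  8 → side 3 (new)  [load 8/14]
  11 → side 4 (new)  [load 11/14]
  9 → side 5 (new)  [load 9/14]
  8 → side 6 (new)  [load 8/14]
  1 → side 2  [load 8/14]
  2 → side 2  [load 10/14]
  9 → side 7 (new)  [load 9/14]
  11 → side 8 (new)  [load 11/14]
8 tape sides opened.

8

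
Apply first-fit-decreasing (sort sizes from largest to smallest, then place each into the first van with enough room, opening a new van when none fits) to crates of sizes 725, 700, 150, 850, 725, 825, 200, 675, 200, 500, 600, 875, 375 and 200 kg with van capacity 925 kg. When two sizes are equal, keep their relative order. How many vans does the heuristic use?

9

Sorted descending: 875, 850, 825, 725, 725, 700, 675, 600, 500, 375, 200, 200, 200, 150.
  875 → van 1 (new)  [load 875/925]
  850 → van 2 (new)  [load 850/925]
  825 → van 3 (new)  [load 825/925]
  725 → van 4 (new)  [load 725/925]
  725 → van 5 (new)  [load 725/925]
  700 → van 6 (new)  [load 700/925]
  675 → van 7 (new)  [load 675/925]
  600 → van 8 (new)  [load 600/925]
  500 → van 9 (new)  [load 500/925]
  375 → van 9  [load 875/925]
  200 → van 4  [load 925/925]
  200 → van 5  [load 925/925]
  200 → van 6  [load 900/925]
  150 → van 7  [load 825/925]
9 vans opened.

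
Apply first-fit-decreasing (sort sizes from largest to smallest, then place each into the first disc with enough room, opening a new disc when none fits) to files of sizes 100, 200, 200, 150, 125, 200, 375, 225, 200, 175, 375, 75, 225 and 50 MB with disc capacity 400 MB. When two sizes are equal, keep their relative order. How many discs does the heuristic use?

Sorted descending: 375, 375, 225, 225, 200, 200, 200, 200, 175, 150, 125, 100, 75, 50.
  375 → disc 1 (new)  [load 375/400]
  375 → disc 2 (new)  [load 375/400]
  225 → disc 3 (new)  [load 225/400]
  225 → disc 4 (new)  [load 225/400]
  200 → disc 5 (new)  [load 200/400]
  200 → disc 5  [load 400/400]
  200 → disc 6 (new)  [load 200/400]
  200 → disc 6  [load 400/400]
  175 → disc 3  [load 400/400]
  150 → disc 4  [load 375/400]
  125 → disc 7 (new)  [load 125/400]
  100 → disc 7  [load 225/400]
  75 → disc 7  [load 300/400]
  50 → disc 7  [load 350/400]
7 discs opened.

7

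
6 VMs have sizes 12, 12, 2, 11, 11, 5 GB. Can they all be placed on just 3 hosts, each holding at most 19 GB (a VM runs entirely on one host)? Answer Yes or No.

Total = 53 GB; ⌈53/19⌉ = 3.
4 VMs each exceed half the capacity and cannot share a host, forcing at least 4 hosts.
At least 4 hosts are required, but only 3 are allowed.

No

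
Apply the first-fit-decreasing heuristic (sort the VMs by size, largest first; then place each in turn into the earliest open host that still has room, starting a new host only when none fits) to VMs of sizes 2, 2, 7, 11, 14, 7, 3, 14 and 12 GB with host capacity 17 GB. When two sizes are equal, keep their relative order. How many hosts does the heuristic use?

Sorted descending: 14, 14, 12, 11, 7, 7, 3, 2, 2.
  14 → host 1 (new)  [load 14/17]
  14 → host 2 (new)  [load 14/17]
  12 → host 3 (new)  [load 12/17]
  11 → host 4 (new)  [load 11/17]
  7 → host 5 (new)  [load 7/17]
  7 → host 5  [load 14/17]
  3 → host 1  [load 17/17]
  2 → host 2  [load 16/17]
  2 → host 3  [load 14/17]
5 hosts opened.

5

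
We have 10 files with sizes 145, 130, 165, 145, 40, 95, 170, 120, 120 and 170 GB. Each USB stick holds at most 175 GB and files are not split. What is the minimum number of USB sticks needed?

Total = 170 + 170 + 165 + 145 + 145 + 130 + 120 + 120 + 95 + 40 = 1300 GB.
Lower bound: ⌈1300/175⌉ = 8 USB sticks.
Also, 9 files each exceed 175/2 GB, and no two of those can share a USB stick, so at least 9 USB sticks are needed.
A packing using 9 USB sticks:
  USB stick 1: 170 = 170
  USB stick 2: 170 = 170
  USB stick 3: 165 = 165
  USB stick 4: 145 = 145
  USB stick 5: 145 = 145
  USB stick 6: 130 + 40 = 170
  USB stick 7: 120 = 120
  USB stick 8: 120 = 120
  USB stick 9: 95 = 95
This matches the lower bound, so 9 is optimal.

9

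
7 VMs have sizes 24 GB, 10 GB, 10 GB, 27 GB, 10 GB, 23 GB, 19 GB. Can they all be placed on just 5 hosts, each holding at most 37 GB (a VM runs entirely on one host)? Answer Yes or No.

Yes

A valid assignment using 4 hosts:
  host 1: 27 + 10 = 37
  host 2: 24 + 10 = 34
  host 3: 23 + 10 = 33
  host 4: 19 = 19
That uses only 4 ≤ 5, so 5 hosts are enough.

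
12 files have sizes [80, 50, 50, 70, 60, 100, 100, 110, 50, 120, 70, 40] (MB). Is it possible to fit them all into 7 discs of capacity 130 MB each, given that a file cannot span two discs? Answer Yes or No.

No

Total = 900 MB; ⌈900/130⌉ = 7.
The bound of 7 does not rule out 7, but exhaustive search shows no assignment into 7 discs of capacity 130 MB exists — the minimum is 8.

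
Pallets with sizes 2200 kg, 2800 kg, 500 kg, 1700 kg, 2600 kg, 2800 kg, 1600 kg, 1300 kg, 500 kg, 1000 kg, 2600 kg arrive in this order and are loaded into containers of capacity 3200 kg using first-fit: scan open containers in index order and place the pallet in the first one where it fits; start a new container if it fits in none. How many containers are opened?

  2200 → container 1 (new)  [load 2200/3200]
  2800 → container 2 (new)  [load 2800/3200]
  500 → container 1  [load 2700/3200]
  1700 → container 3 (new)  [load 1700/3200]
  2600 → container 4 (new)  [load 2600/3200]
  2800 → container 5 (new)  [load 2800/3200]
  1600 → container 6 (new)  [load 1600/3200]
  1300 → container 3  [load 3000/3200]
  500 → container 1  [load 3200/3200]
  1000 → container 6  [load 2600/3200]
  2600 → container 7 (new)  [load 2600/3200]
7 containers opened.

7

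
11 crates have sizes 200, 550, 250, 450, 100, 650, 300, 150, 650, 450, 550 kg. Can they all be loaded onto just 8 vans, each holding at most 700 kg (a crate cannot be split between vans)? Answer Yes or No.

A valid assignment using 7 vans:
  van 1: 650 = 650
  van 2: 650 = 650
  van 3: 550 + 150 = 700
  van 4: 550 + 100 = 650
  van 5: 450 + 250 = 700
  van 6: 450 + 200 = 650
  van 7: 300 = 300
That uses only 7 ≤ 8, so 8 vans are enough.

Yes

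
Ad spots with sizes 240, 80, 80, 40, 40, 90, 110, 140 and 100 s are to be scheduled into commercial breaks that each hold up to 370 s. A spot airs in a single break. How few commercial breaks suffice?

Total = 240 + 140 + 110 + 100 + 90 + 80 + 80 + 40 + 40 = 920 s.
Lower bound: ⌈920/370⌉ = 3 commercial breaks.
A packing using 3 commercial breaks:
  break 1: 240 + 110 = 350
  break 2: 140 + 100 + 90 + 40 = 370
  break 3: 80 + 80 + 40 = 200
This matches the lower bound, so 3 is optimal.

3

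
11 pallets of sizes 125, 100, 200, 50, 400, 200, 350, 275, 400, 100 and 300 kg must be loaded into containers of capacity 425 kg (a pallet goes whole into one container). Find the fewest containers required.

Total = 400 + 400 + 350 + 300 + 275 + 200 + 200 + 125 + 100 + 100 + 50 = 2500 kg.
Lower bound: ⌈2500/425⌉ = 6 containers.
A packing using 7 containers:
  container 1: 400 = 400
  container 2: 400 = 400
  container 3: 350 + 50 = 400
  container 4: 300 + 125 = 425
  container 5: 275 + 100 = 375
  container 6: 200 + 200 = 400
  container 7: 100 = 100
No arrangement into 6 containers stays within capacity, so 7 is optimal.

7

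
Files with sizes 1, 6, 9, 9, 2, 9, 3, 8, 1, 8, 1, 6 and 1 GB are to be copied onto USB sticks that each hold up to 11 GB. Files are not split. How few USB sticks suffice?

Total = 9 + 9 + 9 + 8 + 8 + 6 + 6 + 3 + 2 + 1 + 1 + 1 + 1 = 64 GB.
Lower bound: ⌈64/11⌉ = 6 USB sticks.
Also, 7 files each exceed 11/2 GB, and no two of those can share a USB stick, so at least 7 USB sticks are needed.
A packing using 7 USB sticks:
  USB stick 1: 9 + 2 = 11
  USB stick 2: 9 + 1 + 1 = 11
  USB stick 3: 9 + 1 + 1 = 11
  USB stick 4: 8 + 3 = 11
  USB stick 5: 8 = 8
  USB stick 6: 6 = 6
  USB stick 7: 6 = 6
This matches the lower bound, so 7 is optimal.

7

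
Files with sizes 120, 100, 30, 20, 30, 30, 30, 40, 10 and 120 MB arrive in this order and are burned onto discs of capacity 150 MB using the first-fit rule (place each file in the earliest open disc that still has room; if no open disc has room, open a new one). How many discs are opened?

4

  120 → disc 1 (new)  [load 120/150]
  100 → disc 2 (new)  [load 100/150]
  30 → disc 1  [load 150/150]
  20 → disc 2  [load 120/150]
  30 → disc 2  [load 150/150]
  30 → disc 3 (new)  [load 30/150]
  30 → disc 3  [load 60/150]
  40 → disc 3  [load 100/150]
  10 → disc 3  [load 110/150]
  120 → disc 4 (new)  [load 120/150]
4 discs opened.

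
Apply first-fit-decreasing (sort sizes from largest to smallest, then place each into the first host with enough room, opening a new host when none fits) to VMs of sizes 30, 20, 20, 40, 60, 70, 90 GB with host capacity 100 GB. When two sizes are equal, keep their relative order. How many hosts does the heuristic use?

4

Sorted descending: 90, 70, 60, 40, 30, 20, 20.
  90 → host 1 (new)  [load 90/100]
  70 → host 2 (new)  [load 70/100]
  60 → host 3 (new)  [load 60/100]
  40 → host 3  [load 100/100]
  30 → host 2  [load 100/100]
  20 → host 4 (new)  [load 20/100]
  20 → host 4  [load 40/100]
4 hosts opened.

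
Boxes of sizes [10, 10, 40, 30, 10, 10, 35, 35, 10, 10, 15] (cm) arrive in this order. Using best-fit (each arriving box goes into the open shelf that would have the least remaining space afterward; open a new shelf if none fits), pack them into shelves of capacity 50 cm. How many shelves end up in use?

5

  10 → shelf 1 (new)  [load 10/50]
  10 → shelf 1  [load 20/50]
  40 → shelf 2 (new)  [load 40/50]
  30 → shelf 1  [load 50/50]
  10 → shelf 2  [load 50/50]
  10 → shelf 3 (new)  [load 10/50]
  35 → shelf 3  [load 45/50]
  35 → shelf 4 (new)  [load 35/50]
  10 → shelf 4  [load 45/50]
  10 → shelf 5 (new)  [load 10/50]
  15 → shelf 5  [load 25/50]
5 shelves opened.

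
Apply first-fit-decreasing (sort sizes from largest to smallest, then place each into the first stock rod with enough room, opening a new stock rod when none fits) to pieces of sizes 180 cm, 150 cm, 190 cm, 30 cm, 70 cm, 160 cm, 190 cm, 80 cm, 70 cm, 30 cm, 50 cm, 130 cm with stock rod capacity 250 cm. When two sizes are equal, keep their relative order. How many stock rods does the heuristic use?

Sorted descending: 190, 190, 180, 160, 150, 130, 80, 70, 70, 50, 30, 30.
  190 → stock rod 1 (new)  [load 190/250]
  190 → stock rod 2 (new)  [load 190/250]
  180 → stock rod 3 (new)  [load 180/250]
  160 → stock rod 4 (new)  [load 160/250]
  150 → stock rod 5 (new)  [load 150/250]
  130 → stock rod 6 (new)  [load 130/250]
  80 → stock rod 4  [load 240/250]
  70 → stock rod 3  [load 250/250]
  70 → stock rod 5  [load 220/250]
  50 → stock rod 1  [load 240/250]
  30 → stock rod 2  [load 220/250]
  30 → stock rod 2  [load 250/250]
6 stock rods opened.

6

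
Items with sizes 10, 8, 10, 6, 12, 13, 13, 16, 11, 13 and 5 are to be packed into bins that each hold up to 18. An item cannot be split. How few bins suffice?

8

Total = 16 + 13 + 13 + 13 + 12 + 11 + 10 + 10 + 8 + 6 + 5 = 117.
Lower bound: ⌈117/18⌉ = 7 bins.
Also, 8 items each exceed 9, and no two of those can share a bin, so at least 8 bins are needed.
A packing using 8 bins:
  bin 1: 16 = 16
  bin 2: 13 + 5 = 18
  bin 3: 13 = 13
  bin 4: 13 = 13
  bin 5: 12 + 6 = 18
  bin 6: 11 = 11
  bin 7: 10 + 8 = 18
  bin 8: 10 = 10
This matches the lower bound, so 8 is optimal.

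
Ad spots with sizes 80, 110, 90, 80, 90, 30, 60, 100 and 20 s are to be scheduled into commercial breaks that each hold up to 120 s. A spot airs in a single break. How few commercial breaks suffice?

Total = 110 + 100 + 90 + 90 + 80 + 80 + 60 + 30 + 20 = 660 s.
Lower bound: ⌈660/120⌉ = 6 commercial breaks.
A packing using 7 commercial breaks:
  break 1: 110 = 110
  break 2: 100 + 20 = 120
  break 3: 90 + 30 = 120
  break 4: 90 = 90
  break 5: 80 = 80
  break 6: 80 = 80
  break 7: 60 = 60
No arrangement into 6 commercial breaks stays within capacity, so 7 is optimal.

7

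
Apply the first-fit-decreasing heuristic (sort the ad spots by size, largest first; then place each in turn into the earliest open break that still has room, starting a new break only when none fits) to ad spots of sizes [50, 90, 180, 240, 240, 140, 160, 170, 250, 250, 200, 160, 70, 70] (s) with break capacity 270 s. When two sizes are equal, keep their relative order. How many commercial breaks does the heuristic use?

Sorted descending: 250, 250, 240, 240, 200, 180, 170, 160, 160, 140, 90, 70, 70, 50.
  250 → break 1 (new)  [load 250/270]
  250 → break 2 (new)  [load 250/270]
  240 → break 3 (new)  [load 240/270]
  240 → break 4 (new)  [load 240/270]
  200 → break 5 (new)  [load 200/270]
  180 → break 6 (new)  [load 180/270]
  170 → break 7 (new)  [load 170/270]
  160 → break 8 (new)  [load 160/270]
  160 → break 9 (new)  [load 160/270]
  140 → break 10 (new)  [load 140/270]
  90 → break 6  [load 270/270]
  70 → break 5  [load 270/270]
  70 → break 7  [load 240/270]
  50 → break 8  [load 210/270]
10 commercial breaks opened.

10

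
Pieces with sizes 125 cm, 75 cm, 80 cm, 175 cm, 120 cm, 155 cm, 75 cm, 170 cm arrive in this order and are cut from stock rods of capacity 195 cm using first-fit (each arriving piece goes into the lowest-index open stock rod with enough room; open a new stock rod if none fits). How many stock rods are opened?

  125 → stock rod 1 (new)  [load 125/195]
  75 → stock rod 2 (new)  [load 75/195]
  80 → stock rod 2  [load 155/195]
  175 → stock rod 3 (new)  [load 175/195]
  120 → stock rod 4 (new)  [load 120/195]
  155 → stock rod 5 (new)  [load 155/195]
  75 → stock rod 4  [load 195/195]
  170 → stock rod 6 (new)  [load 170/195]
6 stock rods opened.

6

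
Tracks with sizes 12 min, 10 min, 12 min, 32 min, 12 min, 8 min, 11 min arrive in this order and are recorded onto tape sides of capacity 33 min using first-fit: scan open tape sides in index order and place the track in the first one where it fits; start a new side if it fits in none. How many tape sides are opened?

4

  12 → side 1 (new)  [load 12/33]
  10 → side 1  [load 22/33]
  12 → side 2 (new)  [load 12/33]
  32 → side 3 (new)  [load 32/33]
  12 → side 2  [load 24/33]
  8 → side 1  [load 30/33]
  11 → side 4 (new)  [load 11/33]
4 tape sides opened.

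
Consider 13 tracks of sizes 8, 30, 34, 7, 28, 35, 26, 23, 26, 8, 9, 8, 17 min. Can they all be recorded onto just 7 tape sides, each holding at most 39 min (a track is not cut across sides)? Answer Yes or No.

No

Total = 259 min; ⌈259/39⌉ = 7.
The bound of 7 does not rule out 7, but exhaustive search shows no assignment into 7 tape sides of capacity 39 min exists — the minimum is 8.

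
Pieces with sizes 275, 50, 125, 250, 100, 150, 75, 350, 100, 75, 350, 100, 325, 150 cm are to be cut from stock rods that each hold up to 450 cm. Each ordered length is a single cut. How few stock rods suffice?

Total = 350 + 350 + 325 + 275 + 250 + 150 + 150 + 125 + 100 + 100 + 100 + 75 + 75 + 50 = 2475 cm.
Lower bound: ⌈2475/450⌉ = 6 stock rods.
A packing using 6 stock rods:
  stock rod 1: 350 + 100 = 450
  stock rod 2: 350 + 100 = 450
  stock rod 3: 325 + 125 = 450
  stock rod 4: 275 + 150 = 425
  stock rod 5: 250 + 150 + 50 = 450
  stock rod 6: 100 + 75 + 75 = 250
This matches the lower bound, so 6 is optimal.

6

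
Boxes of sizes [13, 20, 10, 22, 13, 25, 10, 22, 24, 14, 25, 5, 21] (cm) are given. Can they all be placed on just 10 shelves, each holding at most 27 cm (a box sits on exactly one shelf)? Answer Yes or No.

Yes

A valid assignment using 10 shelves:
  shelf 1: 25 = 25
  shelf 2: 25 = 25
  shelf 3: 24 = 24
  shelf 4: 22 + 5 = 27
  shelf 5: 22 = 22
  shelf 6: 21 = 21
  shelf 7: 20 = 20
  shelf 8: 14 + 13 = 27
  shelf 9: 13 + 10 = 23
  shelf 10: 10 = 10
Every load is within 27 cm, so 10 shelves suffice.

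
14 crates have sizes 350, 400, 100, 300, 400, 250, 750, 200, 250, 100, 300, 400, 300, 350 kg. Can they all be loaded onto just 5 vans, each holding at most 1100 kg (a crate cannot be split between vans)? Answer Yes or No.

A valid assignment using 5 vans:
  van 1: 750 + 350 = 1100
  van 2: 400 + 400 + 300 = 1100
  van 3: 400 + 350 + 300 = 1050
  van 4: 300 + 250 + 250 + 200 + 100 = 1100
  van 5: 100 = 100
Every load is within 1100 kg, so 5 vans suffice.

Yes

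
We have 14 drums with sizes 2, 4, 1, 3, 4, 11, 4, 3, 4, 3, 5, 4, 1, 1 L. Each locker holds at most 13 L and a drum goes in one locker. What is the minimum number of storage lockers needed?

4

Total = 11 + 5 + 4 + 4 + 4 + 4 + 4 + 3 + 3 + 3 + 2 + 1 + 1 + 1 = 50 L.
Lower bound: ⌈50/13⌉ = 4 storage lockers.
A packing using 4 storage lockers:
  locker 1: 11 + 2 = 13
  locker 2: 5 + 4 + 4 = 13
  locker 3: 4 + 4 + 4 + 1 = 13
  locker 4: 3 + 3 + 3 + 1 + 1 = 11
This matches the lower bound, so 4 is optimal.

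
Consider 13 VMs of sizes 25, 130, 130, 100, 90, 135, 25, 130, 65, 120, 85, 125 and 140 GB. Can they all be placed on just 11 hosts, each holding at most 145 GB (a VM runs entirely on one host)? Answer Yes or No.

A valid assignment using 11 hosts:
  host 1: 140 = 140
  host 2: 135 = 135
  host 3: 130 = 130
  host 4: 130 = 130
  host 5: 130 = 130
  host 6: 125 = 125
  host 7: 120 + 25 = 145
  host 8: 100 + 25 = 125
  host 9: 90 = 90
  host 10: 85 = 85
  host 11: 65 = 65
Every load is within 145 GB, so 11 hosts suffice.

Yes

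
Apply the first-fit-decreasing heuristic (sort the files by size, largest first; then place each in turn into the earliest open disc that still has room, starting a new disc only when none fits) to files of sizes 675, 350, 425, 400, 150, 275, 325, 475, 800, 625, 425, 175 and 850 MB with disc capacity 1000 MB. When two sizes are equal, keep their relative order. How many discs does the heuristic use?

Sorted descending: 850, 800, 675, 625, 475, 425, 425, 400, 350, 325, 275, 175, 150.
  850 → disc 1 (new)  [load 850/1000]
  800 → disc 2 (new)  [load 800/1000]
  675 → disc 3 (new)  [load 675/1000]
  625 → disc 4 (new)  [load 625/1000]
  475 → disc 5 (new)  [load 475/1000]
  425 → disc 5  [load 900/1000]
  425 → disc 6 (new)  [load 425/1000]
  400 → disc 6  [load 825/1000]
  350 → disc 4  [load 975/1000]
  325 → disc 3  [load 1000/1000]
  275 → disc 7 (new)  [load 275/1000]
  175 → disc 2  [load 975/1000]
  150 → disc 1  [load 1000/1000]
7 discs opened.

7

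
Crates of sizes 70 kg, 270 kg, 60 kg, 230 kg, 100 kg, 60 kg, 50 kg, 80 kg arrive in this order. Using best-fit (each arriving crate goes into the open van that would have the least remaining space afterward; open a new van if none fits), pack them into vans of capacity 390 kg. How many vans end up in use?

3

  70 → van 1 (new)  [load 70/390]
  270 → van 1  [load 340/390]
  60 → van 2 (new)  [load 60/390]
  230 → van 2  [load 290/390]
  100 → van 2  [load 390/390]
  60 → van 3 (new)  [load 60/390]
  50 → van 1  [load 390/390]
  80 → van 3  [load 140/390]
3 vans opened.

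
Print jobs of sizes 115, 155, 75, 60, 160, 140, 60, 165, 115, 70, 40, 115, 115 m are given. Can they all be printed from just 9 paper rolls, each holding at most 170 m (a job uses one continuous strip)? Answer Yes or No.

Total = 1385 m; ⌈1385/170⌉ = 9.
The bound of 9 does not rule out 9, but exhaustive search shows no assignment into 9 paper rolls of capacity 170 m exists — the minimum is 10.

No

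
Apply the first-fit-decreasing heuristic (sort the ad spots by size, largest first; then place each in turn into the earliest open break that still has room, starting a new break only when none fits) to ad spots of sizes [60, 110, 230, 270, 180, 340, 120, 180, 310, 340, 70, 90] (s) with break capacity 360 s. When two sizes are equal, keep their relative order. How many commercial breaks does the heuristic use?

7

Sorted descending: 340, 340, 310, 270, 230, 180, 180, 120, 110, 90, 70, 60.
  340 → break 1 (new)  [load 340/360]
  340 → break 2 (new)  [load 340/360]
  310 → break 3 (new)  [load 310/360]
  270 → break 4 (new)  [load 270/360]
  230 → break 5 (new)  [load 230/360]
  180 → break 6 (new)  [load 180/360]
  180 → break 6  [load 360/360]
  120 → break 5  [load 350/360]
  110 → break 7 (new)  [load 110/360]
  90 → break 4  [load 360/360]
  70 → break 7  [load 180/360]
  60 → break 7  [load 240/360]
7 commercial breaks opened.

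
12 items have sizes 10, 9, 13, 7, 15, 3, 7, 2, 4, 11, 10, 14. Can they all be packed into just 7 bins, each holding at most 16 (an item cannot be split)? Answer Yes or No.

Total = 105; ⌈105/16⌉ = 7.
The bound of 7 does not rule out 7, but exhaustive search shows no assignment into 7 bins of capacity 16 exists — the minimum is 8.

No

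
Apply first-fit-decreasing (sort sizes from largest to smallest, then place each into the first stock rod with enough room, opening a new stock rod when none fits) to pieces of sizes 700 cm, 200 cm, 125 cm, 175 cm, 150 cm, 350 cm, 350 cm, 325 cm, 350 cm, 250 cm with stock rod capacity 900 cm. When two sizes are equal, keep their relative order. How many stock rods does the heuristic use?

Sorted descending: 700, 350, 350, 350, 325, 250, 200, 175, 150, 125.
  700 → stock rod 1 (new)  [load 700/900]
  350 → stock rod 2 (new)  [load 350/900]
  350 → stock rod 2  [load 700/900]
  350 → stock rod 3 (new)  [load 350/900]
  325 → stock rod 3  [load 675/900]
  250 → stock rod 4 (new)  [load 250/900]
  200 → stock rod 1  [load 900/900]
  175 → stock rod 2  [load 875/900]
  150 → stock rod 3  [load 825/900]
  125 → stock rod 4  [load 375/900]
4 stock rods opened.

4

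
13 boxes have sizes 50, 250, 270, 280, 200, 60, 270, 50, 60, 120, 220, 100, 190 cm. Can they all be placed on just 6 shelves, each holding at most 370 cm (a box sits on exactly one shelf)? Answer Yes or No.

No

Total = 2120 cm; ⌈2120/370⌉ = 6.
7 boxes each exceed half the capacity and cannot share a shelf, forcing at least 7 shelves.
At least 7 shelves are required, but only 6 are allowed.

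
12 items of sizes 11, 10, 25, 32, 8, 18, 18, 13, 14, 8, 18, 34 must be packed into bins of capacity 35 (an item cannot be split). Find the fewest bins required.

7

Total = 34 + 32 + 25 + 18 + 18 + 18 + 14 + 13 + 11 + 10 + 8 + 8 = 209.
Lower bound: ⌈209/35⌉ = 6 bins.
A packing using 7 bins:
  bin 1: 34 = 34
  bin 2: 32 = 32
  bin 3: 25 + 10 = 35
  bin 4: 18 + 14 = 32
  bin 5: 18 + 13 = 31
  bin 6: 18 + 11 = 29
  bin 7: 8 + 8 = 16
No arrangement into 6 bins stays within capacity, so 7 is optimal.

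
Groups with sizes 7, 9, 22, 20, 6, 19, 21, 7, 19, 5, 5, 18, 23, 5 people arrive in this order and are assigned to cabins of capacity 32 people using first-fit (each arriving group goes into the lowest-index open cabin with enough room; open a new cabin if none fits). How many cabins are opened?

  7 → cabin 1 (new)  [load 7/32]
  9 → cabin 1  [load 16/32]
  22 → cabin 2 (new)  [load 22/32]
  20 → cabin 3 (new)  [load 20/32]
  6 → cabin 1  [load 22/32]
  19 → cabin 4 (new)  [load 19/32]
  21 → cabin 5 (new)  [load 21/32]
  7 → cabin 1  [load 29/32]
  19 → cabin 6 (new)  [load 19/32]
  5 → cabin 2  [load 27/32]
  5 → cabin 2  [load 32/32]
  18 → cabin 7 (new)  [load 18/32]
  23 → cabin 8 (new)  [load 23/32]
  5 → cabin 3  [load 25/32]
8 cabins opened.

8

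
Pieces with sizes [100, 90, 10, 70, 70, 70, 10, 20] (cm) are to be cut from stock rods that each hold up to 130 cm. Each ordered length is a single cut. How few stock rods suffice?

Total = 100 + 90 + 70 + 70 + 70 + 20 + 10 + 10 = 440 cm.
Lower bound: ⌈440/130⌉ = 4 stock rods.
Also, 5 pieces each exceed 65 cm, and no two of those can share a stock rod, so at least 5 stock rods are needed.
A packing using 5 stock rods:
  stock rod 1: 100 + 20 + 10 = 130
  stock rod 2: 90 + 10 = 100
  stock rod 3: 70 = 70
  stock rod 4: 70 = 70
  stock rod 5: 70 = 70
This matches the lower bound, so 5 is optimal.

5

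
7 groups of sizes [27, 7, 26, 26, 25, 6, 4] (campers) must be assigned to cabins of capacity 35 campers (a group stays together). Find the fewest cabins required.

Total = 27 + 26 + 26 + 25 + 7 + 6 + 4 = 121 campers.
Lower bound: ⌈121/35⌉ = 4 cabins.
A packing using 4 cabins:
  cabin 1: 27 + 7 = 34
  cabin 2: 26 + 6 = 32
  cabin 3: 26 + 4 = 30
  cabin 4: 25 = 25
This matches the lower bound, so 4 is optimal.

4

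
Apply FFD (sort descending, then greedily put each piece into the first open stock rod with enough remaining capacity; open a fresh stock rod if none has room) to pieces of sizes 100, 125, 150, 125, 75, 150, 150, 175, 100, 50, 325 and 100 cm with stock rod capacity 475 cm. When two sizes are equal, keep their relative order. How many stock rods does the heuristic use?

4

Sorted descending: 325, 175, 150, 150, 150, 125, 125, 100, 100, 100, 75, 50.
  325 → stock rod 1 (new)  [load 325/475]
  175 → stock rod 2 (new)  [load 175/475]
  150 → stock rod 1  [load 475/475]
  150 → stock rod 2  [load 325/475]
  150 → stock rod 2  [load 475/475]
  125 → stock rod 3 (new)  [load 125/475]
  125 → stock rod 3  [load 250/475]
  100 → stock rod 3  [load 350/475]
  100 → stock rod 3  [load 450/475]
  100 → stock rod 4 (new)  [load 100/475]
  75 → stock rod 4  [load 175/475]
  50 → stock rod 4  [load 225/475]
4 stock rods opened.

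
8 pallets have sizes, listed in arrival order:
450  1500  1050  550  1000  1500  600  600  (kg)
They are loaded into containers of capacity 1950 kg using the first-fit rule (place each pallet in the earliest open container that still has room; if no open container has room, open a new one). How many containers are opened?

  450 → container 1 (new)  [load 450/1950]
  1500 → container 1  [load 1950/1950]
  1050 → container 2 (new)  [load 1050/1950]
  550 → container 2  [load 1600/1950]
  1000 → container 3 (new)  [load 1000/1950]
  1500 → container 4 (new)  [load 1500/1950]
  600 → container 3  [load 1600/1950]
  600 → container 5 (new)  [load 600/1950]
5 containers opened.

5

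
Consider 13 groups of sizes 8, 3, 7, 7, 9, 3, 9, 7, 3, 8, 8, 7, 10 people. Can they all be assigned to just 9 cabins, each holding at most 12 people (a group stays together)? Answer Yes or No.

Total = 89 people; ⌈89/12⌉ = 8.
10 groups each exceed half the capacity and cannot share a cabin, forcing at least 10 cabins.
At least 10 cabins are required, but only 9 are allowed.

No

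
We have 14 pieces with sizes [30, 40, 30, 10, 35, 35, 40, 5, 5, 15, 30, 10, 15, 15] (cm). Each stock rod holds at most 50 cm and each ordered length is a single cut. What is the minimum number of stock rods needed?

7

Total = 40 + 40 + 35 + 35 + 30 + 30 + 30 + 15 + 15 + 15 + 10 + 10 + 5 + 5 = 315 cm.
Lower bound: ⌈315/50⌉ = 7 stock rods.
A packing using 7 stock rods:
  stock rod 1: 40 + 10 = 50
  stock rod 2: 40 + 10 = 50
  stock rod 3: 35 + 15 = 50
  stock rod 4: 35 + 15 = 50
  stock rod 5: 30 + 15 + 5 = 50
  stock rod 6: 30 + 5 = 35
  stock rod 7: 30 = 30
This matches the lower bound, so 7 is optimal.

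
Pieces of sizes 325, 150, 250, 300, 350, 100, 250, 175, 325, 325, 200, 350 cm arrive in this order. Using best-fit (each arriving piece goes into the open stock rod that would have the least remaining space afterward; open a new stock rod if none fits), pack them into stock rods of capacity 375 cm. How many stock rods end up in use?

10

  325 → stock rod 1 (new)  [load 325/375]
  150 → stock rod 2 (new)  [load 150/375]
  250 → stock rod 3 (new)  [load 250/375]
  300 → stock rod 4 (new)  [load 300/375]
  350 → stock rod 5 (new)  [load 350/375]
  100 → stock rod 3  [load 350/375]
  250 → stock rod 6 (new)  [load 250/375]
  175 → stock rod 2  [load 325/375]
  325 → stock rod 7 (new)  [load 325/375]
  325 → stock rod 8 (new)  [load 325/375]
  200 → stock rod 9 (new)  [load 200/375]
  350 → stock rod 10 (new)  [load 350/375]
10 stock rods opened.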